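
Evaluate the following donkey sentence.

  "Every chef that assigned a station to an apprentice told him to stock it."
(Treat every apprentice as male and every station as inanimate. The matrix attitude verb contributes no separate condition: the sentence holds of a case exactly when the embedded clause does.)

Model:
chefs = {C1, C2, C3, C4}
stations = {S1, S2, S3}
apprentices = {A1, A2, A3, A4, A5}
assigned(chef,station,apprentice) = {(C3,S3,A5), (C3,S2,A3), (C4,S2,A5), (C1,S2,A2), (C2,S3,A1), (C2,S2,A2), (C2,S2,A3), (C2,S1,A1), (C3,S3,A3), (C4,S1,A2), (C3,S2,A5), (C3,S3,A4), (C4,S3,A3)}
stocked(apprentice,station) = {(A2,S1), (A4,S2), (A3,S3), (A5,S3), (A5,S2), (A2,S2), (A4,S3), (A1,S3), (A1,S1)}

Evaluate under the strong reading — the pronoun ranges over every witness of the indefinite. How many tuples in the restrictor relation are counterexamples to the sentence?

2

"him" takes "an apprentice" as antecedent and "it" takes "a station"; both are donkey pronouns co-varying with the restrictor.
Strong reading: for every (c,s,a) with assigned(c,s,a), stocked(a,s).
Restrictor triples: (C1,S2,A2)→stocked(A2,S2) ✓  (C2,S1,A1)→stocked(A1,S1) ✓  (C2,S2,A2)→stocked(A2,S2) ✓  (C2,S2,A3)→stocked(A3,S2) ✗  (C2,S3,A1)→stocked(A1,S3) ✓  (C3,S2,A3)→stocked(A3,S2) ✗  (C3,S2,A5)→stocked(A5,S2) ✓  (C3,S3,A3)→stocked(A3,S3) ✓  (C3,S3,A4)→stocked(A4,S3) ✓  (C3,S3,A5)→stocked(A5,S3) ✓  (C4,S1,A2)→stocked(A2,S1) ✓  (C4,S2,A5)→stocked(A5,S2) ✓  (C4,S3,A3)→stocked(A3,S3) ✓
Counterexamples (restrictor triples failing the scope): 2.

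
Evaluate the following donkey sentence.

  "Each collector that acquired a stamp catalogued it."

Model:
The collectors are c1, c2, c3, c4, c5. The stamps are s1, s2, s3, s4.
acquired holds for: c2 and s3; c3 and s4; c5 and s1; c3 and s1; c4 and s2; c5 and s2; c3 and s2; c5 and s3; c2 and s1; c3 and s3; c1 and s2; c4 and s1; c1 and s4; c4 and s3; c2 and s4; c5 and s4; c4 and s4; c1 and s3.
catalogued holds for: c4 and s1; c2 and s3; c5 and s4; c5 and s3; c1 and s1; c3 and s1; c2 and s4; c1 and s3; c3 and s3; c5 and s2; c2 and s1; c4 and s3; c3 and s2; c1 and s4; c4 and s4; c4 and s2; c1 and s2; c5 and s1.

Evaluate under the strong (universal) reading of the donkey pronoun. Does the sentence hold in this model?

False

"it" takes "a stamp" as antecedent — a donkey pronoun bound across the clause boundary.
Strong reading: for every (c,s) with acquired(c,s), catalogued(c,s).
Restrictor pairs: (c1,s2) ✓  (c1,s3) ✓  (c1,s4) ✓  (c2,s1) ✓  (c2,s3) ✓  (c2,s4) ✓  (c3,s1) ✓  (c3,s2) ✓  (c3,s3) ✓  (c3,s4) ✗  (c4,s1) ✓  (c4,s2) ✓  (c4,s3) ✓  (c4,s4) ✓  (c5,s1) ✓  (c5,s2) ✓  (c5,s3) ✓  (c5,s4) ✓
Counterexample: (c3,s4) is in acquired but fails the scope.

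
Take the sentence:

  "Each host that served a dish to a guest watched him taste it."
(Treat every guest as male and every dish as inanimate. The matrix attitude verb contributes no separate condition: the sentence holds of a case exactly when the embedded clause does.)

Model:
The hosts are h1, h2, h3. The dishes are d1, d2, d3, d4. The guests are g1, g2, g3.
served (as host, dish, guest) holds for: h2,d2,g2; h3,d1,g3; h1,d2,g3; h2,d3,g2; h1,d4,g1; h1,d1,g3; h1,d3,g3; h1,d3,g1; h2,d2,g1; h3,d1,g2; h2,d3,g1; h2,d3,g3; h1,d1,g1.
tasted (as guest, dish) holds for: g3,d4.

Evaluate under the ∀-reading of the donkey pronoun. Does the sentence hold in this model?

False

"him" takes "a guest" as antecedent and "it" takes "a dish"; both are donkey pronouns co-varying with the restrictor.
Strong reading: for every (h,d,g) with served(h,d,g), tasted(g,d).
Restrictor triples: (h1,d1,g1)→tasted(g1,d1) ✗  (h1,d1,g3)→tasted(g3,d1) ✗  (h1,d2,g3)→tasted(g3,d2) ✗  (h1,d3,g1)→tasted(g1,d3) ✗  (h1,d3,g3)→tasted(g3,d3) ✗  (h1,d4,g1)→tasted(g1,d4) ✗  (h2,d2,g1)→tasted(g1,d2) ✗  (h2,d2,g2)→tasted(g2,d2) ✗  (h2,d3,g1)→tasted(g1,d3) ✗  (h2,d3,g2)→tasted(g2,d3) ✗  (h2,d3,g3)→tasted(g3,d3) ✗  (h3,d1,g2)→tasted(g2,d1) ✗  (h3,d1,g3)→tasted(g3,d1) ✗
Counterexample: (h1,d1,g1) — tasted(g1,d1) does not hold.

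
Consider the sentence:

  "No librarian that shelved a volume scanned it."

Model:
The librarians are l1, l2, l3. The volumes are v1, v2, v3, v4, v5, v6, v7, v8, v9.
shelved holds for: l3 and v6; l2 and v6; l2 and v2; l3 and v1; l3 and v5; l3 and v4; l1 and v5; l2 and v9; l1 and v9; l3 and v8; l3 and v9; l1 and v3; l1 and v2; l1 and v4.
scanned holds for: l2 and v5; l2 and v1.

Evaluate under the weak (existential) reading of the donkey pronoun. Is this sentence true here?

"it" takes "a volume" as antecedent — a donkey pronoun bound across the clause boundary.
Truth condition: for no (l,v) with shelved(l,v) does scanned(l,v) hold.
Restrictor pairs — does the scope hold? (l1,v2):fails  (l1,v3):fails  (l1,v4):fails  (l1,v5):fails  (l1,v9):fails  (l2,v2):fails  (l2,v6):fails  (l2,v9):fails  (l3,v1):fails  (l3,v4):fails  (l3,v5):fails  (l3,v6):fails  (l3,v8):fails  (l3,v9):fails
Scope holds for no restrictor pair, so the sentence is true.

True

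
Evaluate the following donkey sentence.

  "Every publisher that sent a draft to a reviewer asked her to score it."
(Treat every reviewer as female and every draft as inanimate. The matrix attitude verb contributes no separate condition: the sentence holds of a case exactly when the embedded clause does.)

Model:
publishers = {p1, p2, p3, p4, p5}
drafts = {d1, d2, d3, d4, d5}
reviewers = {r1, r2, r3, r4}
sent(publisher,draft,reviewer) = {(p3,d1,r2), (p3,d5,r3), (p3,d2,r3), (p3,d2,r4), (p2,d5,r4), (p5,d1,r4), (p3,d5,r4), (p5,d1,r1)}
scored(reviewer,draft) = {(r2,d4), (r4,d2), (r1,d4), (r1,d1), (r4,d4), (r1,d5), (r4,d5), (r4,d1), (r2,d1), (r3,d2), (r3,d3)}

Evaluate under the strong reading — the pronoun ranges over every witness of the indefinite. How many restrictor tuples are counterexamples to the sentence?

1

"her" takes "a reviewer" as antecedent and "it" takes "a draft"; both are donkey pronouns co-varying with the restrictor.
Strong reading: for every (p,d,r) with sent(p,d,r), scored(r,d).
Restrictor triples: (p2,d5,r4)→scored(r4,d5) ✓  (p3,d1,r2)→scored(r2,d1) ✓  (p3,d2,r3)→scored(r3,d2) ✓  (p3,d2,r4)→scored(r4,d2) ✓  (p3,d5,r3)→scored(r3,d5) ✗  (p3,d5,r4)→scored(r4,d5) ✓  (p5,d1,r1)→scored(r1,d1) ✓  (p5,d1,r4)→scored(r4,d1) ✓
Counterexamples (restrictor triples failing the scope): 1.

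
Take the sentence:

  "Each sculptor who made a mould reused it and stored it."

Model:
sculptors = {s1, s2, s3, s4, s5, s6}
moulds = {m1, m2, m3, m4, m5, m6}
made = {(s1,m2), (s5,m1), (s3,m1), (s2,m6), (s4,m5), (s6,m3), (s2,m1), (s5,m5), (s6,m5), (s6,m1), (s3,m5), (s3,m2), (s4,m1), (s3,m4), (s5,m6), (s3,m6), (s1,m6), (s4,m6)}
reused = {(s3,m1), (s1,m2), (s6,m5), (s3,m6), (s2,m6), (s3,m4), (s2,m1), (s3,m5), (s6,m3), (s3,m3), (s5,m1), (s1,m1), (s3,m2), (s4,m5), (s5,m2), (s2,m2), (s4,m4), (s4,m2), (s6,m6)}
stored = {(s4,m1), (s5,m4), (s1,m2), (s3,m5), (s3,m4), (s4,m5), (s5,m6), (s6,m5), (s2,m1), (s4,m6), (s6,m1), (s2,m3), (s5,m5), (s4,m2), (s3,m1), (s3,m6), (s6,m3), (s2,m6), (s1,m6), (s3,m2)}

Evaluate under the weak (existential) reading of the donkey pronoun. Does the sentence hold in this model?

"it" takes "a mould" as antecedent — a donkey pronoun bound across the clause boundary.
Weak reading: every sculptor s with some made-mould has at least one made-mould m such that reused(s,m) ∧ stored(s,m).
Per sculptor: s1:✓  s2:✓  s3:✓  s4:✓  s5:✗  s6:✓
s5 has no witness among its made-moulds.

False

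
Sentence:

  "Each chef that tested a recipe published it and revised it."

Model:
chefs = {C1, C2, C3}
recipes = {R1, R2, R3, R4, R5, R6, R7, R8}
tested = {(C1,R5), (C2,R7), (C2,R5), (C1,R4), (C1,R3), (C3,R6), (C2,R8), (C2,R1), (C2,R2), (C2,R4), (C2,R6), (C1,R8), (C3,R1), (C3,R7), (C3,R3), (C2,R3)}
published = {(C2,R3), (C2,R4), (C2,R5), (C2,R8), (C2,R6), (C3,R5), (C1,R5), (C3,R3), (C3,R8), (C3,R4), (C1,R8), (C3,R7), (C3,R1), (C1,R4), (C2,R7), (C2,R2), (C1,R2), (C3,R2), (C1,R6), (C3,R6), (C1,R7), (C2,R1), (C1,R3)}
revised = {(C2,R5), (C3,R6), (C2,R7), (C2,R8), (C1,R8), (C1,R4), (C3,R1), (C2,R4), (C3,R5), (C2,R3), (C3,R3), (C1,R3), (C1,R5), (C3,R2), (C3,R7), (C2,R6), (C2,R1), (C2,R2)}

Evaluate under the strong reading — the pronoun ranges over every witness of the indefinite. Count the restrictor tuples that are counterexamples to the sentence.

"it" takes "a recipe" as antecedent — a donkey pronoun bound across the clause boundary.
Strong reading: for every (c,r) with tested(c,r), published(c,r) ∧ revised(c,r).
Restrictor pairs: (C1,R3) ✓  (C1,R4) ✓  (C1,R5) ✓  (C1,R8) ✓  (C2,R1) ✓  (C2,R2) ✓  (C2,R3) ✓  (C2,R4) ✓  (C2,R5) ✓  (C2,R6) ✓  (C2,R7) ✓  (C2,R8) ✓  (C3,R1) ✓  (C3,R3) ✓  (C3,R6) ✓  (C3,R7) ✓
Counterexamples (restrictor pairs failing the scope): 0.

0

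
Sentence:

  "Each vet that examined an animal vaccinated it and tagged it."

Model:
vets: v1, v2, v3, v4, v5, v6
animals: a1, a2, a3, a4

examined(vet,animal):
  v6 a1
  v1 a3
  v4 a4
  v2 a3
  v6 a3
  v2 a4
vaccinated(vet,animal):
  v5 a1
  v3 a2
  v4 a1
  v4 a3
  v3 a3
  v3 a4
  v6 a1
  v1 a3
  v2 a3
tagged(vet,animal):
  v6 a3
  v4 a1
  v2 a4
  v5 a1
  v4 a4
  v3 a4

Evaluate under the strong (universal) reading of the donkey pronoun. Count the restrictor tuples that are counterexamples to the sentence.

6

"it" takes "an animal" as antecedent — a donkey pronoun bound across the clause boundary.
Strong reading: for every (v,a) with examined(v,a), vaccinated(v,a) ∧ tagged(v,a).
Restrictor pairs: (v1,a3) ✗  (v2,a3) ✗  (v2,a4) ✗  (v4,a4) ✗  (v6,a1) ✗  (v6,a3) ✗
Counterexamples (restrictor pairs failing the scope): 6.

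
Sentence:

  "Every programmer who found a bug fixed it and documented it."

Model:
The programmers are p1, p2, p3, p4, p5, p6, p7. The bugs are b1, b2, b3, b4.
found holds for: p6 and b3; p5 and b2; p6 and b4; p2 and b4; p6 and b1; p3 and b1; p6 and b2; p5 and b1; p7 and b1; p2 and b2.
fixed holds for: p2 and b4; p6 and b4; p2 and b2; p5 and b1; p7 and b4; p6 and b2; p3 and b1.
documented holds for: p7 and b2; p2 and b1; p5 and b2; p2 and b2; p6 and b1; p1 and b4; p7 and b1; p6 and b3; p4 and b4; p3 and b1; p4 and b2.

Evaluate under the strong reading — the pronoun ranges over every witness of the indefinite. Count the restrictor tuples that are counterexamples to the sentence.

8

"it" takes "a bug" as antecedent — a donkey pronoun bound across the clause boundary.
Strong reading: for every (p,b) with found(p,b), fixed(p,b) ∧ documented(p,b).
Restrictor pairs: (p2,b2) ✓  (p2,b4) ✗  (p3,b1) ✓  (p5,b1) ✗  (p5,b2) ✗  (p6,b1) ✗  (p6,b2) ✗  (p6,b3) ✗  (p6,b4) ✗  (p7,b1) ✗
Counterexamples (restrictor pairs failing the scope): 8.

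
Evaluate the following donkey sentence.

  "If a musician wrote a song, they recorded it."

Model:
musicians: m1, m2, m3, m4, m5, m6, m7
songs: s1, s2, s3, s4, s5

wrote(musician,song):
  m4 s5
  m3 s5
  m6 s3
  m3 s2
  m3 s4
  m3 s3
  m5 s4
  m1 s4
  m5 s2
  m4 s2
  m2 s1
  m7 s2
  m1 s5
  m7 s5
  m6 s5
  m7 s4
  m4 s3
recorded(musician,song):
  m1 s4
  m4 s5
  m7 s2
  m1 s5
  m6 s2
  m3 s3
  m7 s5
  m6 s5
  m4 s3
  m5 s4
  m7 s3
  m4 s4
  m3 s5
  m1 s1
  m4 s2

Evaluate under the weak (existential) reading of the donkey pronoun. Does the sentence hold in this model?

False

"it" takes "a song" as antecedent — a donkey pronoun bound across the clause boundary.
Weak reading: every musician m with some wrote-song has at least one wrote-song s such that recorded(m,s).
Per musician: m1:✓  m2:✗  m3:✓  m4:✓  m5:✓  m6:✓  m7:✓
m2 has no witness among its wrote-songs.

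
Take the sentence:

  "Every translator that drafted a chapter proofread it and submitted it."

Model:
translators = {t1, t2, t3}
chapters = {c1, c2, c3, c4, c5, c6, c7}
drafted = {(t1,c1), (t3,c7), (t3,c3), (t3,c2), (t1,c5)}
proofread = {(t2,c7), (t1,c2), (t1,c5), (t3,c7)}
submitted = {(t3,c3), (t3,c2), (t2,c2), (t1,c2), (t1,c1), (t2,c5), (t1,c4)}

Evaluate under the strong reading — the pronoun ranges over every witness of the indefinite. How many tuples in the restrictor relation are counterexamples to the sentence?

"it" takes "a chapter" as antecedent — a donkey pronoun bound across the clause boundary.
Strong reading: for every (t,c) with drafted(t,c), proofread(t,c) ∧ submitted(t,c).
Restrictor pairs: (t1,c1) ✗  (t1,c5) ✗  (t3,c2) ✗  (t3,c3) ✗  (t3,c7) ✗
Counterexamples (restrictor pairs failing the scope): 5.

5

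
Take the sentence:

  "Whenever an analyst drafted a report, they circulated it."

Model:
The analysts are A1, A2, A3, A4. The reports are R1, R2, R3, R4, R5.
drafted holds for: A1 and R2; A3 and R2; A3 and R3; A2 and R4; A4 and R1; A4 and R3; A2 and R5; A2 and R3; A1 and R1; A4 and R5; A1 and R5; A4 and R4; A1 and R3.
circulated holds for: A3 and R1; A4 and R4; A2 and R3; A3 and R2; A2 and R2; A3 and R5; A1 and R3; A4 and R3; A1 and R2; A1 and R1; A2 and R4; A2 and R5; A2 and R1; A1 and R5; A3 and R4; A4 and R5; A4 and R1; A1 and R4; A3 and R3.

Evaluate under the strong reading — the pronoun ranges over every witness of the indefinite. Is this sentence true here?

"it" takes "a report" as antecedent — a donkey pronoun bound across the clause boundary.
Strong reading: for every (a,r) with drafted(a,r), circulated(a,r).
Restrictor pairs: (A1,R1) ✓  (A1,R2) ✓  (A1,R3) ✓  (A1,R5) ✓  (A2,R3) ✓  (A2,R4) ✓  (A2,R5) ✓  (A3,R2) ✓  (A3,R3) ✓  (A4,R1) ✓  (A4,R3) ✓  (A4,R4) ✓  (A4,R5) ✓
Every restrictor pair satisfies the scope.

True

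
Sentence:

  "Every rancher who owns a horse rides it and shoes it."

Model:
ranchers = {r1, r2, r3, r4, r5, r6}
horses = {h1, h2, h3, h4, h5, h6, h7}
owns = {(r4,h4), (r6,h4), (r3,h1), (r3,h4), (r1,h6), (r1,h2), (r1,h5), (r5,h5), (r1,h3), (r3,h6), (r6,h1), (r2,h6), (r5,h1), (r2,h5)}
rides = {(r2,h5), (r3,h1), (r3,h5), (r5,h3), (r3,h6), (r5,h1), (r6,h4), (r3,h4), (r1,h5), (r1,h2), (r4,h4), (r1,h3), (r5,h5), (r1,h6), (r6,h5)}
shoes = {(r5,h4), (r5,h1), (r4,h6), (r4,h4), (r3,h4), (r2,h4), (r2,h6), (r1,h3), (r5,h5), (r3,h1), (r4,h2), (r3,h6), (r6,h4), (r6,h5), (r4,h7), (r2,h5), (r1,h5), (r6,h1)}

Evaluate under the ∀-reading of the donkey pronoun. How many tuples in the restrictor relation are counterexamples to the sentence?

4

"it" takes "a horse" as antecedent — a donkey pronoun bound across the clause boundary.
Strong reading: for every (r,h) with owns(r,h), rides(r,h) ∧ shoes(r,h).
Restrictor pairs: (r1,h2) ✗  (r1,h3) ✓  (r1,h5) ✓  (r1,h6) ✗  (r2,h5) ✓  (r2,h6) ✗  (r3,h1) ✓  (r3,h4) ✓  (r3,h6) ✓  (r4,h4) ✓  (r5,h1) ✓  (r5,h5) ✓  (r6,h1) ✗  (r6,h4) ✓
Counterexamples (restrictor pairs failing the scope): 4.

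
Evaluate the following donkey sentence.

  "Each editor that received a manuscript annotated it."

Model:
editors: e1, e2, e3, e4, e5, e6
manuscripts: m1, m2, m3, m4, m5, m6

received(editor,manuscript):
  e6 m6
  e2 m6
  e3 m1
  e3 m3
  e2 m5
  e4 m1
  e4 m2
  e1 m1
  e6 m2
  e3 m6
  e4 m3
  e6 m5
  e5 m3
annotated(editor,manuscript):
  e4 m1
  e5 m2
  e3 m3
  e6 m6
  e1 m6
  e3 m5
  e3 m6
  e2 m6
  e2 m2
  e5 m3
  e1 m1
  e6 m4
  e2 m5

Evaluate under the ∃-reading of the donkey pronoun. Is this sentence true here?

"it" takes "a manuscript" as antecedent — a donkey pronoun bound across the clause boundary.
Weak reading: every editor e with some received-manuscript has at least one received-manuscript m such that annotated(e,m).
Per editor: e1:✓  e2:✓  e3:✓  e4:✓  e5:✓  e6:✓
Every editor in the restrictor has a witness.

True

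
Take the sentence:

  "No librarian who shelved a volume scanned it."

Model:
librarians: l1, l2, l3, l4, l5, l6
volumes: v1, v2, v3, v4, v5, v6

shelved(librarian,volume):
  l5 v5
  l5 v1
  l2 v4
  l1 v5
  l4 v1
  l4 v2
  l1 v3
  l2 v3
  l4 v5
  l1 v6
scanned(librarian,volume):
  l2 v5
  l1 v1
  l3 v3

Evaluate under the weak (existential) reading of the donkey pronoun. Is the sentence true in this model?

True

"it" takes "a volume" as antecedent — a donkey pronoun bound across the clause boundary.
Truth condition: for no (l,v) with shelved(l,v) does scanned(l,v) hold.
Restrictor pairs — does the scope hold? (l1,v3):fails  (l1,v5):fails  (l1,v6):fails  (l2,v3):fails  (l2,v4):fails  (l4,v1):fails  (l4,v2):fails  (l4,v5):fails  (l5,v1):fails  (l5,v5):fails
Scope holds for no restrictor pair, so the sentence is true.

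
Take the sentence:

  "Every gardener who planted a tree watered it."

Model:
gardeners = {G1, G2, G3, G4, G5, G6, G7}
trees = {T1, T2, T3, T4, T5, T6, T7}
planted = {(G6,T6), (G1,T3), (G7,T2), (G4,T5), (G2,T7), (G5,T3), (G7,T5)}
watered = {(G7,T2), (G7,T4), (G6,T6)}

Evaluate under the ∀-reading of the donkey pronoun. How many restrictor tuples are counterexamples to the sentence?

"it" takes "a tree" as antecedent — a donkey pronoun bound across the clause boundary.
Strong reading: for every (g,t) with planted(g,t), watered(g,t).
Restrictor pairs: (G1,T3) ✗  (G2,T7) ✗  (G4,T5) ✗  (G5,T3) ✗  (G6,T6) ✓  (G7,T2) ✓  (G7,T5) ✗
Counterexamples (restrictor pairs failing the scope): 5.

5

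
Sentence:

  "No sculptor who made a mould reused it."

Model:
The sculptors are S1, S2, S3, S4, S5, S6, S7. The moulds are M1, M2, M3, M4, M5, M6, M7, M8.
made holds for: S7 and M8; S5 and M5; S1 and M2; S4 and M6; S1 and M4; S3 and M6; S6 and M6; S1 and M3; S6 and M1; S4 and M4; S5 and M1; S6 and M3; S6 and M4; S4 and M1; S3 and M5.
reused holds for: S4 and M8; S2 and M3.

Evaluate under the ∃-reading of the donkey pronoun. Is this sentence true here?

"it" takes "a mould" as antecedent — a donkey pronoun bound across the clause boundary.
Truth condition: for no (s,m) with made(s,m) does reused(s,m) hold.
Restrictor pairs — does the scope hold? (S1,M2):fails  (S1,M3):fails  (S1,M4):fails  (S3,M5):fails  (S3,M6):fails  (S4,M1):fails  (S4,M4):fails  (S4,M6):fails  (S5,M1):fails  (S5,M5):fails  (S6,M1):fails  (S6,M3):fails  (S6,M4):fails  (S6,M6):fails  (S7,M8):fails
Scope holds for no restrictor pair, so the sentence is true.

True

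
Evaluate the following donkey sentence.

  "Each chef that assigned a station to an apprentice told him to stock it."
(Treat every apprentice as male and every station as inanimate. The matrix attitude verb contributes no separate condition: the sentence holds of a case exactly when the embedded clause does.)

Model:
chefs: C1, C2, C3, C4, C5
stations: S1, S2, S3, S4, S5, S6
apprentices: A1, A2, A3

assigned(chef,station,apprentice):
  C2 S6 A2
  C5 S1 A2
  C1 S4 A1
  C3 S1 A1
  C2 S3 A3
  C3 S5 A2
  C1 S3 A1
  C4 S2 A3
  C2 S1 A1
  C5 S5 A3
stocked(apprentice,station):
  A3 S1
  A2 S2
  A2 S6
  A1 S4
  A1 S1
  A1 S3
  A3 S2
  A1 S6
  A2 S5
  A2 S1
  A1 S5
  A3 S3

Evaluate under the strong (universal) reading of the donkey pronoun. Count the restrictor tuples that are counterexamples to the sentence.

"him" takes "an apprentice" as antecedent and "it" takes "a station"; both are donkey pronouns co-varying with the restrictor.
Strong reading: for every (c,s,a) with assigned(c,s,a), stocked(a,s).
Restrictor triples: (C1,S3,A1)→stocked(A1,S3) ✓  (C1,S4,A1)→stocked(A1,S4) ✓  (C2,S1,A1)→stocked(A1,S1) ✓  (C2,S3,A3)→stocked(A3,S3) ✓  (C2,S6,A2)→stocked(A2,S6) ✓  (C3,S1,A1)→stocked(A1,S1) ✓  (C3,S5,A2)→stocked(A2,S5) ✓  (C4,S2,A3)→stocked(A3,S2) ✓  (C5,S1,A2)→stocked(A2,S1) ✓  (C5,S5,A3)→stocked(A3,S5) ✗
Counterexamples (restrictor triples failing the scope): 1.

1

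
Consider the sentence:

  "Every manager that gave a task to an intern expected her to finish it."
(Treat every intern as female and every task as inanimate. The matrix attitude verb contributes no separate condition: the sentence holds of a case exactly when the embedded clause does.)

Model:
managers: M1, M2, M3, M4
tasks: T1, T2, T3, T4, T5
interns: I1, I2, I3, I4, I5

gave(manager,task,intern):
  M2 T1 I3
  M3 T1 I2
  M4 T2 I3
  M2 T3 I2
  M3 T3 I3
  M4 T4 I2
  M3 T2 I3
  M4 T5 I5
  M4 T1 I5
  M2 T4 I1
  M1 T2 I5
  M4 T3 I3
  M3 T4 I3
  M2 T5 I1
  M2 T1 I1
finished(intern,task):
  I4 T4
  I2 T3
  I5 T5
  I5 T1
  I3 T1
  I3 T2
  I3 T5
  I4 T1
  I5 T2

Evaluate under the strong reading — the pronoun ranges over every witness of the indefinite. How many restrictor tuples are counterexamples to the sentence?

"her" takes "an intern" as antecedent and "it" takes "a task"; both are donkey pronouns co-varying with the restrictor.
Strong reading: for every (m,t,i) with gave(m,t,i), finished(i,t).
Restrictor triples: (M1,T2,I5)→finished(I5,T2) ✓  (M2,T1,I1)→finished(I1,T1) ✗  (M2,T1,I3)→finished(I3,T1) ✓  (M2,T3,I2)→finished(I2,T3) ✓  (M2,T4,I1)→finished(I1,T4) ✗  (M2,T5,I1)→finished(I1,T5) ✗  (M3,T1,I2)→finished(I2,T1) ✗  (M3,T2,I3)→finished(I3,T2) ✓  (M3,T3,I3)→finished(I3,T3) ✗  (M3,T4,I3)→finished(I3,T4) ✗  (M4,T1,I5)→finished(I5,T1) ✓  (M4,T2,I3)→finished(I3,T2) ✓  (M4,T3,I3)→finished(I3,T3) ✗  (M4,T4,I2)→finished(I2,T4) ✗  (M4,T5,I5)→finished(I5,T5) ✓
Counterexamples (restrictor triples failing the scope): 8.

8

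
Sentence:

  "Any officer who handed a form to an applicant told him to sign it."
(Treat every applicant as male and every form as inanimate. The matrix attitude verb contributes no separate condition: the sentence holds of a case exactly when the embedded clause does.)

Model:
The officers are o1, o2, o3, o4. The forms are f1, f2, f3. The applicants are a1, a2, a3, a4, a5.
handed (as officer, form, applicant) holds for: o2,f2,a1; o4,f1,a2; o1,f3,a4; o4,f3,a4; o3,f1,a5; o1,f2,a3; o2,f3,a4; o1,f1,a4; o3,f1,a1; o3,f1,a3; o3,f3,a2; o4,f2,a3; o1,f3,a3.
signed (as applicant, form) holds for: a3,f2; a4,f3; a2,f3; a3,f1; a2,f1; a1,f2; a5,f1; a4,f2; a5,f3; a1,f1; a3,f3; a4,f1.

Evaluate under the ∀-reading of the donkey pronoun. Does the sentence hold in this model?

"him" takes "an applicant" as antecedent and "it" takes "a form"; both are donkey pronouns co-varying with the restrictor.
Strong reading: for every (o,f,a) with handed(o,f,a), signed(a,f).
Restrictor triples: (o1,f1,a4)→signed(a4,f1) ✓  (o1,f2,a3)→signed(a3,f2) ✓  (o1,f3,a3)→signed(a3,f3) ✓  (o1,f3,a4)→signed(a4,f3) ✓  (o2,f2,a1)→signed(a1,f2) ✓  (o2,f3,a4)→signed(a4,f3) ✓  (o3,f1,a1)→signed(a1,f1) ✓  (o3,f1,a3)→signed(a3,f1) ✓  (o3,f1,a5)→signed(a5,f1) ✓  (o3,f3,a2)→signed(a2,f3) ✓  (o4,f1,a2)→signed(a2,f1) ✓  (o4,f2,a3)→signed(a3,f2) ✓  (o4,f3,a4)→signed(a4,f3) ✓
Every restrictor triple satisfies the scope.

True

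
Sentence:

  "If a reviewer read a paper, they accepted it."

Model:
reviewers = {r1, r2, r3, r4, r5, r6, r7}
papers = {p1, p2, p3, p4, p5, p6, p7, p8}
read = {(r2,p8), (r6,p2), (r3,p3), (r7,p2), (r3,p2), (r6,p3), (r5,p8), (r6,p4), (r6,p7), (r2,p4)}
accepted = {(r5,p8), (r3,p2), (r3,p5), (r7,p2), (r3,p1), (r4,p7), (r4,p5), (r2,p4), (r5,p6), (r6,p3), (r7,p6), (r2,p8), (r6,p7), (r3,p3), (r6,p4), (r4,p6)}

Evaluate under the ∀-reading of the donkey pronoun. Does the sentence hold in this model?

False

"it" takes "a paper" as antecedent — a donkey pronoun bound across the clause boundary.
Strong reading: for every (r,p) with read(r,p), accepted(r,p).
Restrictor pairs: (r2,p4) ✓  (r2,p8) ✓  (r3,p2) ✓  (r3,p3) ✓  (r5,p8) ✓  (r6,p2) ✗  (r6,p3) ✓  (r6,p4) ✓  (r6,p7) ✓  (r7,p2) ✓
Counterexample: (r6,p2) is in read but fails the scope.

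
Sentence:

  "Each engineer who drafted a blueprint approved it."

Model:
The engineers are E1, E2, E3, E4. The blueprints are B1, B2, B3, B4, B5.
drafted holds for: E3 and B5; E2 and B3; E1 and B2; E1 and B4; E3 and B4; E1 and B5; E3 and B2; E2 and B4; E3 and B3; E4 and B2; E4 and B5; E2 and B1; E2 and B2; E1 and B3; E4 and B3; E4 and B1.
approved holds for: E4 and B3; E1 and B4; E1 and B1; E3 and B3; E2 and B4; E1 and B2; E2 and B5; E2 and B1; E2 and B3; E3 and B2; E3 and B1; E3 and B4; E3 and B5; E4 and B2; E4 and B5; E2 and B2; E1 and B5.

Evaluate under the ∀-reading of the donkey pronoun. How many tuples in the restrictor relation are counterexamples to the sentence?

"it" takes "a blueprint" as antecedent — a donkey pronoun bound across the clause boundary.
Strong reading: for every (e,b) with drafted(e,b), approved(e,b).
Restrictor pairs: (E1,B2) ✓  (E1,B3) ✗  (E1,B4) ✓  (E1,B5) ✓  (E2,B1) ✓  (E2,B2) ✓  (E2,B3) ✓  (E2,B4) ✓  (E3,B2) ✓  (E3,B3) ✓  (E3,B4) ✓  (E3,B5) ✓  (E4,B1) ✗  (E4,B2) ✓  (E4,B3) ✓  (E4,B5) ✓
Counterexamples (restrictor pairs failing the scope): 2.

2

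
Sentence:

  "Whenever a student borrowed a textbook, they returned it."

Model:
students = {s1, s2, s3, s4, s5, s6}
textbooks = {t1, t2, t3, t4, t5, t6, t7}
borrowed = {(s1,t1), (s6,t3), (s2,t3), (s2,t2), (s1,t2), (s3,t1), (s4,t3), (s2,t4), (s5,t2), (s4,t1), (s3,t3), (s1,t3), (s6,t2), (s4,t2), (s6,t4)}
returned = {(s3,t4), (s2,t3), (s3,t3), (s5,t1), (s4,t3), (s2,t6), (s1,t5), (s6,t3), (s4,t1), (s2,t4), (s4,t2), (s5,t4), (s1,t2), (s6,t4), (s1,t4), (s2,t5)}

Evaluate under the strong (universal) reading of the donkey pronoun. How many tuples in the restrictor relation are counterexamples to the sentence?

6

"it" takes "a textbook" as antecedent — a donkey pronoun bound across the clause boundary.
Strong reading: for every (s,t) with borrowed(s,t), returned(s,t).
Restrictor pairs: (s1,t1) ✗  (s1,t2) ✓  (s1,t3) ✗  (s2,t2) ✗  (s2,t3) ✓  (s2,t4) ✓  (s3,t1) ✗  (s3,t3) ✓  (s4,t1) ✓  (s4,t2) ✓  (s4,t3) ✓  (s5,t2) ✗  (s6,t2) ✗  (s6,t3) ✓  (s6,t4) ✓
Counterexamples (restrictor pairs failing the scope): 6.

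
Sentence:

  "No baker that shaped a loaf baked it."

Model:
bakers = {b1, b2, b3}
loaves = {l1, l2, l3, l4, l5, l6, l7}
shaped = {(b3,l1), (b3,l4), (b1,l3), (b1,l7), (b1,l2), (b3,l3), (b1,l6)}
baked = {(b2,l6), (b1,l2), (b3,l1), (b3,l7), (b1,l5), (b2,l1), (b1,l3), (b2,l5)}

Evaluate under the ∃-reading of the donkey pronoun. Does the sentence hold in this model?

"it" takes "a loaf" as antecedent — a donkey pronoun bound across the clause boundary.
Truth condition: for no (b,l) with shaped(b,l) does baked(b,l) hold.
Restrictor pairs — does the scope hold? (b1,l2):holds  (b1,l3):holds  (b1,l6):fails  (b1,l7):fails  (b3,l1):holds  (b3,l3):fails  (b3,l4):fails
Scope holds for 3 pair(s), so the sentence is false.

False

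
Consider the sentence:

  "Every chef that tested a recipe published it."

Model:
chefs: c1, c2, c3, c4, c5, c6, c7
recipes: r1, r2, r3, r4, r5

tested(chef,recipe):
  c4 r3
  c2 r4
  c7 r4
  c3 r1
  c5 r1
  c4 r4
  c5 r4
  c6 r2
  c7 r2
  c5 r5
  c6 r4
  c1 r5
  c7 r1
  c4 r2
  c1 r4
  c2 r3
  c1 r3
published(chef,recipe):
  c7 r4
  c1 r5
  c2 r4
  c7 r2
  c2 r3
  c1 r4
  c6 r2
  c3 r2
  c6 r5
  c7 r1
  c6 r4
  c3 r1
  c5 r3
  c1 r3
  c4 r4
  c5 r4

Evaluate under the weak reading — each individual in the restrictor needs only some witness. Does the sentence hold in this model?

"it" takes "a recipe" as antecedent — a donkey pronoun bound across the clause boundary.
Weak reading: every chef c with some tested-recipe has at least one tested-recipe r such that published(c,r).
Per chef: c1:✓  c2:✓  c3:✓  c4:✓  c5:✓  c6:✓  c7:✓
Every chef in the restrictor has a witness.

True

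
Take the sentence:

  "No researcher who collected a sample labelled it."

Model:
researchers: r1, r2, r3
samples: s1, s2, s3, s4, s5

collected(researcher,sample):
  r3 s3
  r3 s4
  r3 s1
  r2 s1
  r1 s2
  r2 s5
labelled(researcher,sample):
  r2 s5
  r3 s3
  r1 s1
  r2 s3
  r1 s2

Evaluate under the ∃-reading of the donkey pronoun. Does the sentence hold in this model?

"it" takes "a sample" as antecedent — a donkey pronoun bound across the clause boundary.
Truth condition: for no (r,s) with collected(r,s) does labelled(r,s) hold.
Restrictor pairs — does the scope hold? (r1,s2):holds  (r2,s1):fails  (r2,s5):holds  (r3,s1):fails  (r3,s3):holds  (r3,s4):fails
Scope holds for 3 pair(s), so the sentence is false.

False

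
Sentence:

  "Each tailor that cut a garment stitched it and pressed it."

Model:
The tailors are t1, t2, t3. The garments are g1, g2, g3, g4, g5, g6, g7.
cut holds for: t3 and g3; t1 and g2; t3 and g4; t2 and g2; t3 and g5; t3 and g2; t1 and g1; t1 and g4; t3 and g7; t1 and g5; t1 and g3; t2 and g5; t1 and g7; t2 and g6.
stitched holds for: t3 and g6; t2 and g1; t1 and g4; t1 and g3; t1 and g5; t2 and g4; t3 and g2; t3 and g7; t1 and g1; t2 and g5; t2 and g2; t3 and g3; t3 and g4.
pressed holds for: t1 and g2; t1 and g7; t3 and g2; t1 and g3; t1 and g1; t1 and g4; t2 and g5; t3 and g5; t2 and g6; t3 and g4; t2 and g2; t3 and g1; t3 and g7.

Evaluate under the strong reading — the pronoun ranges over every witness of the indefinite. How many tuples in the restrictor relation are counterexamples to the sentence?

6

"it" takes "a garment" as antecedent — a donkey pronoun bound across the clause boundary.
Strong reading: for every (t,g) with cut(t,g), stitched(t,g) ∧ pressed(t,g).
Restrictor pairs: (t1,g1) ✓  (t1,g2) ✗  (t1,g3) ✓  (t1,g4) ✓  (t1,g5) ✗  (t1,g7) ✗  (t2,g2) ✓  (t2,g5) ✓  (t2,g6) ✗  (t3,g2) ✓  (t3,g3) ✗  (t3,g4) ✓  (t3,g5) ✗  (t3,g7) ✓
Counterexamples (restrictor pairs failing the scope): 6.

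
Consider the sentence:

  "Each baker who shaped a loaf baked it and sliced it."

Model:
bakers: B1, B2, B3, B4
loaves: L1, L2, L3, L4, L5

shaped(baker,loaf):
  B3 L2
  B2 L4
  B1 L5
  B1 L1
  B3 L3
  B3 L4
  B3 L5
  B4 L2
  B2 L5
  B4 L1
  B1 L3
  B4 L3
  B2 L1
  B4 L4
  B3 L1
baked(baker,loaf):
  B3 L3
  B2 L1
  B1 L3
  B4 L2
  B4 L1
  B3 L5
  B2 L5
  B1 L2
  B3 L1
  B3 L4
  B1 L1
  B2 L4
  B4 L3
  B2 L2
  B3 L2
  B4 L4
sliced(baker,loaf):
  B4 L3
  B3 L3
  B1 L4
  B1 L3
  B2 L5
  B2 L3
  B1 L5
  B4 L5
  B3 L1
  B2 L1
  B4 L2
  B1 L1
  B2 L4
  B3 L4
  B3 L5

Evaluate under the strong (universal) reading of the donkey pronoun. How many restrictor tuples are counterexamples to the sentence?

"it" takes "a loaf" as antecedent — a donkey pronoun bound across the clause boundary.
Strong reading: for every (b,l) with shaped(b,l), baked(b,l) ∧ sliced(b,l).
Restrictor pairs: (B1,L1) ✓  (B1,L3) ✓  (B1,L5) ✗  (B2,L1) ✓  (B2,L4) ✓  (B2,L5) ✓  (B3,L1) ✓  (B3,L2) ✗  (B3,L3) ✓  (B3,L4) ✓  (B3,L5) ✓  (B4,L1) ✗  (B4,L2) ✓  (B4,L3) ✓  (B4,L4) ✗
Counterexamples (restrictor pairs failing the scope): 4.

4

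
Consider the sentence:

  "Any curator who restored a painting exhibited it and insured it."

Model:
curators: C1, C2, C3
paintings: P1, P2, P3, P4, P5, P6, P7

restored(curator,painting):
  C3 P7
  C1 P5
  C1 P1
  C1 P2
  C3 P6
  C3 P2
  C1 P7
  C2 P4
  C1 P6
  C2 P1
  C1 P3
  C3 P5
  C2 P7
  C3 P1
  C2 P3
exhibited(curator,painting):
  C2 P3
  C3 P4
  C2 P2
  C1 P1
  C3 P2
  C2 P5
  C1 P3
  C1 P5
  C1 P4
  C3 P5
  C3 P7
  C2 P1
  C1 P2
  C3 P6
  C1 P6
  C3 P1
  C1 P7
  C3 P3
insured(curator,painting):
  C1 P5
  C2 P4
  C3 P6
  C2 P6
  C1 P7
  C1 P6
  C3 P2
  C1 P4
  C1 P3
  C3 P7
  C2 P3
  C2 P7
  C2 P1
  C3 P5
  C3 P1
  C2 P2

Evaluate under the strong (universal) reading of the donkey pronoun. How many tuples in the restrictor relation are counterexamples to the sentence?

"it" takes "a painting" as antecedent — a donkey pronoun bound across the clause boundary.
Strong reading: for every (c,p) with restored(c,p), exhibited(c,p) ∧ insured(c,p).
Restrictor pairs: (C1,P1) ✗  (C1,P2) ✗  (C1,P3) ✓  (C1,P5) ✓  (C1,P6) ✓  (C1,P7) ✓  (C2,P1) ✓  (C2,P3) ✓  (C2,P4) ✗  (C2,P7) ✗  (C3,P1) ✓  (C3,P2) ✓  (C3,P5) ✓  (C3,P6) ✓  (C3,P7) ✓
Counterexamples (restrictor pairs failing the scope): 4.

4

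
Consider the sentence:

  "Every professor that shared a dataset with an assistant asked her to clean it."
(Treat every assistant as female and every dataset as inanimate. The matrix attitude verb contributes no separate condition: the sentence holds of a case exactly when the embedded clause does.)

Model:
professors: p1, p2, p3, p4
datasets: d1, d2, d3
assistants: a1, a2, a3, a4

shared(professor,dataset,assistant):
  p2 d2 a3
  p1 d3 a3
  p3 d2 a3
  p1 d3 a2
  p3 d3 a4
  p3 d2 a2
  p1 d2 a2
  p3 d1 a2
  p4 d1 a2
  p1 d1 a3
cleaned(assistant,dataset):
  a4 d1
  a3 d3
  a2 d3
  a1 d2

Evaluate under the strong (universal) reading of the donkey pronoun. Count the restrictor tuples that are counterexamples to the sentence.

8

"her" takes "an assistant" as antecedent and "it" takes "a dataset"; both are donkey pronouns co-varying with the restrictor.
Strong reading: for every (p,d,a) with shared(p,d,a), cleaned(a,d).
Restrictor triples: (p1,d1,a3)→cleaned(a3,d1) ✗  (p1,d2,a2)→cleaned(a2,d2) ✗  (p1,d3,a2)→cleaned(a2,d3) ✓  (p1,d3,a3)→cleaned(a3,d3) ✓  (p2,d2,a3)→cleaned(a3,d2) ✗  (p3,d1,a2)→cleaned(a2,d1) ✗  (p3,d2,a2)→cleaned(a2,d2) ✗  (p3,d2,a3)→cleaned(a3,d2) ✗  (p3,d3,a4)→cleaned(a4,d3) ✗  (p4,d1,a2)→cleaned(a2,d1) ✗
Counterexamples (restrictor triples failing the scope): 8.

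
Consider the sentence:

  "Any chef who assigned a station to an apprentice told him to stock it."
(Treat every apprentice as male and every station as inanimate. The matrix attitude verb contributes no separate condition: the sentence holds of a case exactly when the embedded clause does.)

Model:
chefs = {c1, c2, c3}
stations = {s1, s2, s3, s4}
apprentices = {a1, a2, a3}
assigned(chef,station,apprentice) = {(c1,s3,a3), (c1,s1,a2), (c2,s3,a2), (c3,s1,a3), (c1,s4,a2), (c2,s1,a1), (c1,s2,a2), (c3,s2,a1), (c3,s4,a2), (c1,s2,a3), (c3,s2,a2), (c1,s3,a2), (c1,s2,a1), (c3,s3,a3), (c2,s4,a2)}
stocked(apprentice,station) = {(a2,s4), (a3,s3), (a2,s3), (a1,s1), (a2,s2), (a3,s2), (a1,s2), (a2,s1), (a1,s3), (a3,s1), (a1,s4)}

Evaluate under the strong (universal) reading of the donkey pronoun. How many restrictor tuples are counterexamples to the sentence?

0

"him" takes "an apprentice" as antecedent and "it" takes "a station"; both are donkey pronouns co-varying with the restrictor.
Strong reading: for every (c,s,a) with assigned(c,s,a), stocked(a,s).
Restrictor triples: (c1,s1,a2)→stocked(a2,s1) ✓  (c1,s2,a1)→stocked(a1,s2) ✓  (c1,s2,a2)→stocked(a2,s2) ✓  (c1,s2,a3)→stocked(a3,s2) ✓  (c1,s3,a2)→stocked(a2,s3) ✓  (c1,s3,a3)→stocked(a3,s3) ✓  (c1,s4,a2)→stocked(a2,s4) ✓  (c2,s1,a1)→stocked(a1,s1) ✓  (c2,s3,a2)→stocked(a2,s3) ✓  (c2,s4,a2)→stocked(a2,s4) ✓  (c3,s1,a3)→stocked(a3,s1) ✓  (c3,s2,a1)→stocked(a1,s2) ✓  (c3,s2,a2)→stocked(a2,s2) ✓  (c3,s3,a3)→stocked(a3,s3) ✓  (c3,s4,a2)→stocked(a2,s4) ✓
Counterexamples (restrictor triples failing the scope): 0.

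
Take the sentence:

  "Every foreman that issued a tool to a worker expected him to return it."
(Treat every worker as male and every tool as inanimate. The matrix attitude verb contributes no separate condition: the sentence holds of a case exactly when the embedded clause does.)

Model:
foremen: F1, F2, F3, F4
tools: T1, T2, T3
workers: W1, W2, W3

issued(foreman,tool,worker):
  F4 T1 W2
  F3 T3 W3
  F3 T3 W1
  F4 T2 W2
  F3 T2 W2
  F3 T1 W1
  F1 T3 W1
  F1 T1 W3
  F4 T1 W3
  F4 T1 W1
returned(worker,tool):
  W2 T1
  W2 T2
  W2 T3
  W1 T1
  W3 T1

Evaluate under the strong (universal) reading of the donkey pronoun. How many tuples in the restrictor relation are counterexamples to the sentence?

"him" takes "a worker" as antecedent and "it" takes "a tool"; both are donkey pronouns co-varying with the restrictor.
Strong reading: for every (f,t,w) with issued(f,t,w), returned(w,t).
Restrictor triples: (F1,T1,W3)→returned(W3,T1) ✓  (F1,T3,W1)→returned(W1,T3) ✗  (F3,T1,W1)→returned(W1,T1) ✓  (F3,T2,W2)→returned(W2,T2) ✓  (F3,T3,W1)→returned(W1,T3) ✗  (F3,T3,W3)→returned(W3,T3) ✗  (F4,T1,W1)→returned(W1,T1) ✓  (F4,T1,W2)→returned(W2,T1) ✓  (F4,T1,W3)→returned(W3,T1) ✓  (F4,T2,W2)→returned(W2,T2) ✓
Counterexamples (restrictor triples failing the scope): 3.

3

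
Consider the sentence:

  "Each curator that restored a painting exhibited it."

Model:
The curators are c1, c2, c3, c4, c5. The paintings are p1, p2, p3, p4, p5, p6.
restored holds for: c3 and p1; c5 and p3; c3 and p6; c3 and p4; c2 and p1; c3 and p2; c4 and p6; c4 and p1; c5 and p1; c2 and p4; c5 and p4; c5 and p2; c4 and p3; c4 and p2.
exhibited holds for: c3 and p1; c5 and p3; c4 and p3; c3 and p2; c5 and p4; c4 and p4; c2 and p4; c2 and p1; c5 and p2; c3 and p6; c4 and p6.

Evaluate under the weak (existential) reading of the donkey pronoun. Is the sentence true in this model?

True

"it" takes "a painting" as antecedent — a donkey pronoun bound across the clause boundary.
Weak reading: every curator c with some restored-painting has at least one restored-painting p such that exhibited(c,p).
Per curator: c2:✓  c3:✓  c4:✓  c5:✓
Every curator in the restrictor has a witness.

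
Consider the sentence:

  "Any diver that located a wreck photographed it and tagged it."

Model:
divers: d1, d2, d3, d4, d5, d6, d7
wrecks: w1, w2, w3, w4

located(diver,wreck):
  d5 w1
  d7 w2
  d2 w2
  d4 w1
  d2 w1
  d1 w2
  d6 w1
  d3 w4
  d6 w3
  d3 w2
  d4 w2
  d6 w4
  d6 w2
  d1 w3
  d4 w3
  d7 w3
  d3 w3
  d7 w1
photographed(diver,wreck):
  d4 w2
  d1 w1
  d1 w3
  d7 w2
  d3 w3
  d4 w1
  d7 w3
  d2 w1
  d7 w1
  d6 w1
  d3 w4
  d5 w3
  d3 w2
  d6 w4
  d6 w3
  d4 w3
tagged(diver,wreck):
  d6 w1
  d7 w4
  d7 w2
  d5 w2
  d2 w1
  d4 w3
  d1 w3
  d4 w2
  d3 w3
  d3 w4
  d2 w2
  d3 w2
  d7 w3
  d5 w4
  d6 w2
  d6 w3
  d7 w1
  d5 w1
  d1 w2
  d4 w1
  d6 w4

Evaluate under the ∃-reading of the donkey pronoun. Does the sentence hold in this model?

"it" takes "a wreck" as antecedent — a donkey pronoun bound across the clause boundary.
Weak reading: every diver d with some located-wreck has at least one located-wreck w such that photographed(d,w) ∧ tagged(d,w).
Per diver: d1:✓  d2:✓  d3:✓  d4:✓  d5:✗  d6:✓  d7:✓
d5 has no witness among its located-wrecks.

False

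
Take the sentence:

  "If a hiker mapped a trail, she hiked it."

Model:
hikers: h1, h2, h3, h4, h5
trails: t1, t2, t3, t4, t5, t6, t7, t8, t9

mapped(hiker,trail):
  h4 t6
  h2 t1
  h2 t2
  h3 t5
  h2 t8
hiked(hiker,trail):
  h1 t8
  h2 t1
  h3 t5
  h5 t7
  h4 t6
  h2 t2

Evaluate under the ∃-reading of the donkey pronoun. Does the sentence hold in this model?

True

"it" takes "a trail" as antecedent — a donkey pronoun bound across the clause boundary.
Weak reading: every hiker h with some mapped-trail has at least one mapped-trail t such that hiked(h,t).
Per hiker: h2:✓  h3:✓  h4:✓
Every hiker in the restrictor has a witness.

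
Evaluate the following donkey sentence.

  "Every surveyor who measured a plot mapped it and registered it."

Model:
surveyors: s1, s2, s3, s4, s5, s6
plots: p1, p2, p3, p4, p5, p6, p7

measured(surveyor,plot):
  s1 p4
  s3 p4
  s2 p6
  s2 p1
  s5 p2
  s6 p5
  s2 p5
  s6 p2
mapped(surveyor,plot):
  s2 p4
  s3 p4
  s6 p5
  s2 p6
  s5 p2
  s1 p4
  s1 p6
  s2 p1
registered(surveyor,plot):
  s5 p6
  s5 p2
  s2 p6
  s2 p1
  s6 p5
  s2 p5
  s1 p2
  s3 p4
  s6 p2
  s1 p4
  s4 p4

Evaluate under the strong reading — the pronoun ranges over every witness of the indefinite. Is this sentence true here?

False

"it" takes "a plot" as antecedent — a donkey pronoun bound across the clause boundary.
Strong reading: for every (s,p) with measured(s,p), mapped(s,p) ∧ registered(s,p).
Restrictor pairs: (s1,p4) ✓  (s2,p1) ✓  (s2,p5) ✗  (s2,p6) ✓  (s3,p4) ✓  (s5,p2) ✓  (s6,p2) ✗  (s6,p5) ✓
Counterexample: (s2,p5) is in measured but fails the scope.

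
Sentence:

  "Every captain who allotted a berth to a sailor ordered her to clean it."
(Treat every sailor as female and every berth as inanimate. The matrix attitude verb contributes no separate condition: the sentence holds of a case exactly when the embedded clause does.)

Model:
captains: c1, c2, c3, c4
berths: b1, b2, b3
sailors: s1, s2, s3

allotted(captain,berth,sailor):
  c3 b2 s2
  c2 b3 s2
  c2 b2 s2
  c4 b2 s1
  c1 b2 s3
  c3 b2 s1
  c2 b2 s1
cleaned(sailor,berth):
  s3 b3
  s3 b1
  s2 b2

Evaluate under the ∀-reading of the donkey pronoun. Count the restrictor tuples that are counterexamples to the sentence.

5

"her" takes "a sailor" as antecedent and "it" takes "a berth"; both are donkey pronouns co-varying with the restrictor.
Strong reading: for every (c,b,s) with allotted(c,b,s), cleaned(s,b).
Restrictor triples: (c1,b2,s3)→cleaned(s3,b2) ✗  (c2,b2,s1)→cleaned(s1,b2) ✗  (c2,b2,s2)→cleaned(s2,b2) ✓  (c2,b3,s2)→cleaned(s2,b3) ✗  (c3,b2,s1)→cleaned(s1,b2) ✗  (c3,b2,s2)→cleaned(s2,b2) ✓  (c4,b2,s1)→cleaned(s1,b2) ✗
Counterexamples (restrictor triples failing the scope): 5.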